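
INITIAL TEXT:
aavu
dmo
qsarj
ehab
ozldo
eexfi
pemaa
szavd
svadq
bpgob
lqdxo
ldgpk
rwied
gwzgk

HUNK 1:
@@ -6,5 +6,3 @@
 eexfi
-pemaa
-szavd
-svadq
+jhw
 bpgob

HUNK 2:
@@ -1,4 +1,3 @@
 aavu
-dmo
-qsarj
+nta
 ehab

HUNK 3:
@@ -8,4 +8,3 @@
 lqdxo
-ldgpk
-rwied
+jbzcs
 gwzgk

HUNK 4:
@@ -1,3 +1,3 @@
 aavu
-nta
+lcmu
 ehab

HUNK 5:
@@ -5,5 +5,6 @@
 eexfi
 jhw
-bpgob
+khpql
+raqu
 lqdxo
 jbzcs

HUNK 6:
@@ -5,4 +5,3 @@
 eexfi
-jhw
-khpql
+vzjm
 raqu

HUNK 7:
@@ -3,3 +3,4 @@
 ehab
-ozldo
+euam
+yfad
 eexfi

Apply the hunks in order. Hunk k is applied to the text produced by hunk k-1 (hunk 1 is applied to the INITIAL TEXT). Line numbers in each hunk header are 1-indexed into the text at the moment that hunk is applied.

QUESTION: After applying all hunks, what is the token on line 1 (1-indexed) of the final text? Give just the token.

Hunk 1: at line 6 remove [pemaa,szavd,svadq] add [jhw] -> 12 lines: aavu dmo qsarj ehab ozldo eexfi jhw bpgob lqdxo ldgpk rwied gwzgk
Hunk 2: at line 1 remove [dmo,qsarj] add [nta] -> 11 lines: aavu nta ehab ozldo eexfi jhw bpgob lqdxo ldgpk rwied gwzgk
Hunk 3: at line 8 remove [ldgpk,rwied] add [jbzcs] -> 10 lines: aavu nta ehab ozldo eexfi jhw bpgob lqdxo jbzcs gwzgk
Hunk 4: at line 1 remove [nta] add [lcmu] -> 10 lines: aavu lcmu ehab ozldo eexfi jhw bpgob lqdxo jbzcs gwzgk
Hunk 5: at line 5 remove [bpgob] add [khpql,raqu] -> 11 lines: aavu lcmu ehab ozldo eexfi jhw khpql raqu lqdxo jbzcs gwzgk
Hunk 6: at line 5 remove [jhw,khpql] add [vzjm] -> 10 lines: aavu lcmu ehab ozldo eexfi vzjm raqu lqdxo jbzcs gwzgk
Hunk 7: at line 3 remove [ozldo] add [euam,yfad] -> 11 lines: aavu lcmu ehab euam yfad eexfi vzjm raqu lqdxo jbzcs gwzgk
Final line 1: aavu

Answer: aavu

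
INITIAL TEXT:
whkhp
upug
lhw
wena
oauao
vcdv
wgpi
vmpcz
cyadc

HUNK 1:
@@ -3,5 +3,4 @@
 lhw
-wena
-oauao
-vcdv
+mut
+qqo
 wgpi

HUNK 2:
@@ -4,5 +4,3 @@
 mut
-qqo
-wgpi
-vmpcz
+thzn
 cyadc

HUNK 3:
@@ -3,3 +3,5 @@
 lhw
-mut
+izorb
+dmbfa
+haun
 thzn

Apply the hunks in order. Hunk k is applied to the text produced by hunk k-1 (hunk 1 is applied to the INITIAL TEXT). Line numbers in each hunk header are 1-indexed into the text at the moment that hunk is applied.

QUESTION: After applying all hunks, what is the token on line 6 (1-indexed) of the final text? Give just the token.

Hunk 1: at line 3 remove [wena,oauao,vcdv] add [mut,qqo] -> 8 lines: whkhp upug lhw mut qqo wgpi vmpcz cyadc
Hunk 2: at line 4 remove [qqo,wgpi,vmpcz] add [thzn] -> 6 lines: whkhp upug lhw mut thzn cyadc
Hunk 3: at line 3 remove [mut] add [izorb,dmbfa,haun] -> 8 lines: whkhp upug lhw izorb dmbfa haun thzn cyadc
Final line 6: haun

Answer: haun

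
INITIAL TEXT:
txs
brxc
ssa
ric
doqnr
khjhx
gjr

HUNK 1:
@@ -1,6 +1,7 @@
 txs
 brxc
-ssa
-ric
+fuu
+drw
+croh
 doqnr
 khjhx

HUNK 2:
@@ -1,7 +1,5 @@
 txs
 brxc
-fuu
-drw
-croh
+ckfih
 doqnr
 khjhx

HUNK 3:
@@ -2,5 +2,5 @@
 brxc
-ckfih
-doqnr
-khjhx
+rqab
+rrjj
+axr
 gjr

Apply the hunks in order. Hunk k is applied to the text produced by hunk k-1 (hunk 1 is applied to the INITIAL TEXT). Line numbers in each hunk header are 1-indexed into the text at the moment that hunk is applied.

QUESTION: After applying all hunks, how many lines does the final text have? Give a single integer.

Answer: 6

Derivation:
Hunk 1: at line 1 remove [ssa,ric] add [fuu,drw,croh] -> 8 lines: txs brxc fuu drw croh doqnr khjhx gjr
Hunk 2: at line 1 remove [fuu,drw,croh] add [ckfih] -> 6 lines: txs brxc ckfih doqnr khjhx gjr
Hunk 3: at line 2 remove [ckfih,doqnr,khjhx] add [rqab,rrjj,axr] -> 6 lines: txs brxc rqab rrjj axr gjr
Final line count: 6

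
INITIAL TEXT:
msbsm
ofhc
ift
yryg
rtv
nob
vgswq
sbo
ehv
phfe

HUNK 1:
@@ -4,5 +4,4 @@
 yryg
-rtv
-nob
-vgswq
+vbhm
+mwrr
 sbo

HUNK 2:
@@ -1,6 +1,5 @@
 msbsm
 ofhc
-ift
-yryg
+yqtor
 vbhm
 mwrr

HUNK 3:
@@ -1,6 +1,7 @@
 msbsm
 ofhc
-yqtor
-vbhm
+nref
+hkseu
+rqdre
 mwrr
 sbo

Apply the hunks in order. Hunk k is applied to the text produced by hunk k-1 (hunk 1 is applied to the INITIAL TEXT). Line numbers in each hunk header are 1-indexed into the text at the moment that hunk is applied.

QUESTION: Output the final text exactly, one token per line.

Answer: msbsm
ofhc
nref
hkseu
rqdre
mwrr
sbo
ehv
phfe

Derivation:
Hunk 1: at line 4 remove [rtv,nob,vgswq] add [vbhm,mwrr] -> 9 lines: msbsm ofhc ift yryg vbhm mwrr sbo ehv phfe
Hunk 2: at line 1 remove [ift,yryg] add [yqtor] -> 8 lines: msbsm ofhc yqtor vbhm mwrr sbo ehv phfe
Hunk 3: at line 1 remove [yqtor,vbhm] add [nref,hkseu,rqdre] -> 9 lines: msbsm ofhc nref hkseu rqdre mwrr sbo ehv phfe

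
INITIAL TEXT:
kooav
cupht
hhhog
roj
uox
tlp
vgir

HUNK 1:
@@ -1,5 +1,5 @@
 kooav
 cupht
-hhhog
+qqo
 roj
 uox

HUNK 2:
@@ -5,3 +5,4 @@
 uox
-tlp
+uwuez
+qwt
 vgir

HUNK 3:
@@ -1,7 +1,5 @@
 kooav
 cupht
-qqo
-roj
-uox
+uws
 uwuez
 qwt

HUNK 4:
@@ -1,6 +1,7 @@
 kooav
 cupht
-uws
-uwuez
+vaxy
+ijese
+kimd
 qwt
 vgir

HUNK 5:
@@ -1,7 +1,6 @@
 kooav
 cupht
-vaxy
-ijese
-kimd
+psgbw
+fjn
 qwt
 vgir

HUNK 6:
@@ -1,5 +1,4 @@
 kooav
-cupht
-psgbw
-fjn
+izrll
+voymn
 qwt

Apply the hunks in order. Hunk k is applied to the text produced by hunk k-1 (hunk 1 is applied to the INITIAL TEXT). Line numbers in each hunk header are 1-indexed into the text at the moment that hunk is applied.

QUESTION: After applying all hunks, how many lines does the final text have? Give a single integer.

Answer: 5

Derivation:
Hunk 1: at line 1 remove [hhhog] add [qqo] -> 7 lines: kooav cupht qqo roj uox tlp vgir
Hunk 2: at line 5 remove [tlp] add [uwuez,qwt] -> 8 lines: kooav cupht qqo roj uox uwuez qwt vgir
Hunk 3: at line 1 remove [qqo,roj,uox] add [uws] -> 6 lines: kooav cupht uws uwuez qwt vgir
Hunk 4: at line 1 remove [uws,uwuez] add [vaxy,ijese,kimd] -> 7 lines: kooav cupht vaxy ijese kimd qwt vgir
Hunk 5: at line 1 remove [vaxy,ijese,kimd] add [psgbw,fjn] -> 6 lines: kooav cupht psgbw fjn qwt vgir
Hunk 6: at line 1 remove [cupht,psgbw,fjn] add [izrll,voymn] -> 5 lines: kooav izrll voymn qwt vgir
Final line count: 5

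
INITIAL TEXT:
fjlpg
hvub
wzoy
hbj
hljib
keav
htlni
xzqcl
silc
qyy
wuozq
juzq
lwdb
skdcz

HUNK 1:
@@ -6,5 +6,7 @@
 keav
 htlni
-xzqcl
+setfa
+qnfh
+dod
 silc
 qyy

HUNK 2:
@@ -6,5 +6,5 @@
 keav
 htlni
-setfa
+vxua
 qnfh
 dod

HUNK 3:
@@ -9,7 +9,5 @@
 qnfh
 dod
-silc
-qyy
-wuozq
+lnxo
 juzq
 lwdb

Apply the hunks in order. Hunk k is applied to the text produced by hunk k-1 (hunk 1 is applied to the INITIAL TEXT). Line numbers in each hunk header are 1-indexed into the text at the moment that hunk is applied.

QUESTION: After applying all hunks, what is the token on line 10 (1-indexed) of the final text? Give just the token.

Hunk 1: at line 6 remove [xzqcl] add [setfa,qnfh,dod] -> 16 lines: fjlpg hvub wzoy hbj hljib keav htlni setfa qnfh dod silc qyy wuozq juzq lwdb skdcz
Hunk 2: at line 6 remove [setfa] add [vxua] -> 16 lines: fjlpg hvub wzoy hbj hljib keav htlni vxua qnfh dod silc qyy wuozq juzq lwdb skdcz
Hunk 3: at line 9 remove [silc,qyy,wuozq] add [lnxo] -> 14 lines: fjlpg hvub wzoy hbj hljib keav htlni vxua qnfh dod lnxo juzq lwdb skdcz
Final line 10: dod

Answer: dod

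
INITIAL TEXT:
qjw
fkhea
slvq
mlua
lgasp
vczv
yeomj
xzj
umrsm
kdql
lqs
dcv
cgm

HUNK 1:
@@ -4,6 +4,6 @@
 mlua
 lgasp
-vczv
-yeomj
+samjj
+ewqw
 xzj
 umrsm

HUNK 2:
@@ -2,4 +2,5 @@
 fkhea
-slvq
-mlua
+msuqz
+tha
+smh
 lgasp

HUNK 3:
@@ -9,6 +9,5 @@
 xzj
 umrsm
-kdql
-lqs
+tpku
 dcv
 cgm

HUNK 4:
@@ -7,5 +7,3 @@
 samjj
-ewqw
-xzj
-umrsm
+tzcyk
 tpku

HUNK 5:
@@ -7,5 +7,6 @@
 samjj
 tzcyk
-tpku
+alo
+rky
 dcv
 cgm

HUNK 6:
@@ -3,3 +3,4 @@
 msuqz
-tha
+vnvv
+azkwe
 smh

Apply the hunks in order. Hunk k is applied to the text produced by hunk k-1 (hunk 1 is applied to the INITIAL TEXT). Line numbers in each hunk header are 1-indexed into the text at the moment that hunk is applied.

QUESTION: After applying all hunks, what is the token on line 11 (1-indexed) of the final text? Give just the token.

Hunk 1: at line 4 remove [vczv,yeomj] add [samjj,ewqw] -> 13 lines: qjw fkhea slvq mlua lgasp samjj ewqw xzj umrsm kdql lqs dcv cgm
Hunk 2: at line 2 remove [slvq,mlua] add [msuqz,tha,smh] -> 14 lines: qjw fkhea msuqz tha smh lgasp samjj ewqw xzj umrsm kdql lqs dcv cgm
Hunk 3: at line 9 remove [kdql,lqs] add [tpku] -> 13 lines: qjw fkhea msuqz tha smh lgasp samjj ewqw xzj umrsm tpku dcv cgm
Hunk 4: at line 7 remove [ewqw,xzj,umrsm] add [tzcyk] -> 11 lines: qjw fkhea msuqz tha smh lgasp samjj tzcyk tpku dcv cgm
Hunk 5: at line 7 remove [tpku] add [alo,rky] -> 12 lines: qjw fkhea msuqz tha smh lgasp samjj tzcyk alo rky dcv cgm
Hunk 6: at line 3 remove [tha] add [vnvv,azkwe] -> 13 lines: qjw fkhea msuqz vnvv azkwe smh lgasp samjj tzcyk alo rky dcv cgm
Final line 11: rky

Answer: rky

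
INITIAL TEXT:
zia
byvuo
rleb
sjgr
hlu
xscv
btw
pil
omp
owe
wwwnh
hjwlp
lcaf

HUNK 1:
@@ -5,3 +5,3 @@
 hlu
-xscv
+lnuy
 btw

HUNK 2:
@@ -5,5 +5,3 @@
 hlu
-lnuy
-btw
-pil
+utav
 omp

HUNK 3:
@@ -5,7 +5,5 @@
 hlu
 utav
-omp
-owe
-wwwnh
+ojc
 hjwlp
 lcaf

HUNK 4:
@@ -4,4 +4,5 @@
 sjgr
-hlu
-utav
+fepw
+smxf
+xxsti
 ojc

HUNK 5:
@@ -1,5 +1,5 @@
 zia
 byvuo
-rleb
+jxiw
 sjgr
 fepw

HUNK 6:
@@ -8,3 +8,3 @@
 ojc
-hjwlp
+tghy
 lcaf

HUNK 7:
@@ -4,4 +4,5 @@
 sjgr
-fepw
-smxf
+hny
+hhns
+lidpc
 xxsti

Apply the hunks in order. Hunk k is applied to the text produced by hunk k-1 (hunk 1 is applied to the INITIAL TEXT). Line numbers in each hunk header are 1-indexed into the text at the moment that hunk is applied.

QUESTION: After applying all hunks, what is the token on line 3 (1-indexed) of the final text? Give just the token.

Hunk 1: at line 5 remove [xscv] add [lnuy] -> 13 lines: zia byvuo rleb sjgr hlu lnuy btw pil omp owe wwwnh hjwlp lcaf
Hunk 2: at line 5 remove [lnuy,btw,pil] add [utav] -> 11 lines: zia byvuo rleb sjgr hlu utav omp owe wwwnh hjwlp lcaf
Hunk 3: at line 5 remove [omp,owe,wwwnh] add [ojc] -> 9 lines: zia byvuo rleb sjgr hlu utav ojc hjwlp lcaf
Hunk 4: at line 4 remove [hlu,utav] add [fepw,smxf,xxsti] -> 10 lines: zia byvuo rleb sjgr fepw smxf xxsti ojc hjwlp lcaf
Hunk 5: at line 1 remove [rleb] add [jxiw] -> 10 lines: zia byvuo jxiw sjgr fepw smxf xxsti ojc hjwlp lcaf
Hunk 6: at line 8 remove [hjwlp] add [tghy] -> 10 lines: zia byvuo jxiw sjgr fepw smxf xxsti ojc tghy lcaf
Hunk 7: at line 4 remove [fepw,smxf] add [hny,hhns,lidpc] -> 11 lines: zia byvuo jxiw sjgr hny hhns lidpc xxsti ojc tghy lcaf
Final line 3: jxiw

Answer: jxiw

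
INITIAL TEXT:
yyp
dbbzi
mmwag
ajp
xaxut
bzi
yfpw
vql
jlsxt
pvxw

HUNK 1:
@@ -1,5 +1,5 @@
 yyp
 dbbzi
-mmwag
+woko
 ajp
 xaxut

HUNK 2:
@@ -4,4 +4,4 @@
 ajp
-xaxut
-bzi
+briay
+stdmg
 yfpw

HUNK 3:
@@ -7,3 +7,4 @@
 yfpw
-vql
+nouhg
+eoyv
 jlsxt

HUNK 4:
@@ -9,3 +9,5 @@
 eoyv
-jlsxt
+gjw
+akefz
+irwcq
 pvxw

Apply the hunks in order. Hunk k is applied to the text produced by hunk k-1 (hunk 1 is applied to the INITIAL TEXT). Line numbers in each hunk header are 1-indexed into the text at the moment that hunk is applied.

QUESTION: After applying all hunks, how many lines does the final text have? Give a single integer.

Answer: 13

Derivation:
Hunk 1: at line 1 remove [mmwag] add [woko] -> 10 lines: yyp dbbzi woko ajp xaxut bzi yfpw vql jlsxt pvxw
Hunk 2: at line 4 remove [xaxut,bzi] add [briay,stdmg] -> 10 lines: yyp dbbzi woko ajp briay stdmg yfpw vql jlsxt pvxw
Hunk 3: at line 7 remove [vql] add [nouhg,eoyv] -> 11 lines: yyp dbbzi woko ajp briay stdmg yfpw nouhg eoyv jlsxt pvxw
Hunk 4: at line 9 remove [jlsxt] add [gjw,akefz,irwcq] -> 13 lines: yyp dbbzi woko ajp briay stdmg yfpw nouhg eoyv gjw akefz irwcq pvxw
Final line count: 13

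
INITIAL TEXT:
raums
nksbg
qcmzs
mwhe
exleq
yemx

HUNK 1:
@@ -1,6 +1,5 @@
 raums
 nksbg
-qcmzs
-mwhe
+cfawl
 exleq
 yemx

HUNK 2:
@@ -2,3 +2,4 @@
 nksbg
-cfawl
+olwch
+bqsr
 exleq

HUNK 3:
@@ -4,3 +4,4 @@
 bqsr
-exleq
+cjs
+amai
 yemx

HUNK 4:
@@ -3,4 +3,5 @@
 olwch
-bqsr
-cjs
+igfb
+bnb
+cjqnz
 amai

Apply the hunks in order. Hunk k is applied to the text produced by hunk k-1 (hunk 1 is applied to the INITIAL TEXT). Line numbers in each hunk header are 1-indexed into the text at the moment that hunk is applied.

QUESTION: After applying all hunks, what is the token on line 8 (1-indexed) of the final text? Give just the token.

Answer: yemx

Derivation:
Hunk 1: at line 1 remove [qcmzs,mwhe] add [cfawl] -> 5 lines: raums nksbg cfawl exleq yemx
Hunk 2: at line 2 remove [cfawl] add [olwch,bqsr] -> 6 lines: raums nksbg olwch bqsr exleq yemx
Hunk 3: at line 4 remove [exleq] add [cjs,amai] -> 7 lines: raums nksbg olwch bqsr cjs amai yemx
Hunk 4: at line 3 remove [bqsr,cjs] add [igfb,bnb,cjqnz] -> 8 lines: raums nksbg olwch igfb bnb cjqnz amai yemx
Final line 8: yemx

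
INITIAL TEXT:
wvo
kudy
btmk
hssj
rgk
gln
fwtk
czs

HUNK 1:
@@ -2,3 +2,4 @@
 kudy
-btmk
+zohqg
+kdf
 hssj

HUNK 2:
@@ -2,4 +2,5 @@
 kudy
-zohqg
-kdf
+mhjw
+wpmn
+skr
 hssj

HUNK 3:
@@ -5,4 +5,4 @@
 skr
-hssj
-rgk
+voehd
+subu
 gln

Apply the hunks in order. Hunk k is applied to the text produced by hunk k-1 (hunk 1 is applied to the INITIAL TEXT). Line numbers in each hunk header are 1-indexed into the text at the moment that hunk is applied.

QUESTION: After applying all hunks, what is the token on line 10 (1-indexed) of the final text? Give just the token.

Hunk 1: at line 2 remove [btmk] add [zohqg,kdf] -> 9 lines: wvo kudy zohqg kdf hssj rgk gln fwtk czs
Hunk 2: at line 2 remove [zohqg,kdf] add [mhjw,wpmn,skr] -> 10 lines: wvo kudy mhjw wpmn skr hssj rgk gln fwtk czs
Hunk 3: at line 5 remove [hssj,rgk] add [voehd,subu] -> 10 lines: wvo kudy mhjw wpmn skr voehd subu gln fwtk czs
Final line 10: czs

Answer: czs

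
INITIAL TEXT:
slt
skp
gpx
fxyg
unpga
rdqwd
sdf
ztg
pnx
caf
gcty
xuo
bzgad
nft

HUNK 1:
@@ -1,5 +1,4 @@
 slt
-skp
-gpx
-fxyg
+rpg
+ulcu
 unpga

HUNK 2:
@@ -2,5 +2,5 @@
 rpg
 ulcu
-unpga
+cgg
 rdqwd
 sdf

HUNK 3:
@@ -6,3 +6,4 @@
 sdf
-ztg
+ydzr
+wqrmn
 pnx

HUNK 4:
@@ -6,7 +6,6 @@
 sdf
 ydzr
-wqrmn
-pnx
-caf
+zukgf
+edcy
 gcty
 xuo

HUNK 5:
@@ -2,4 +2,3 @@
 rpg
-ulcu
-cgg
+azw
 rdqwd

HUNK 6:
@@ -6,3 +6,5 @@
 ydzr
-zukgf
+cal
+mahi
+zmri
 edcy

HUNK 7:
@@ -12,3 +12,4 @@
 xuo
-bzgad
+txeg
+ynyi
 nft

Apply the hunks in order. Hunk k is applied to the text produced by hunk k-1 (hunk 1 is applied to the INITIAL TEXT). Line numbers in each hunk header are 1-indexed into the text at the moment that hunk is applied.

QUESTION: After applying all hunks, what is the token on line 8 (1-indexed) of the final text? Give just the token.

Answer: mahi

Derivation:
Hunk 1: at line 1 remove [skp,gpx,fxyg] add [rpg,ulcu] -> 13 lines: slt rpg ulcu unpga rdqwd sdf ztg pnx caf gcty xuo bzgad nft
Hunk 2: at line 2 remove [unpga] add [cgg] -> 13 lines: slt rpg ulcu cgg rdqwd sdf ztg pnx caf gcty xuo bzgad nft
Hunk 3: at line 6 remove [ztg] add [ydzr,wqrmn] -> 14 lines: slt rpg ulcu cgg rdqwd sdf ydzr wqrmn pnx caf gcty xuo bzgad nft
Hunk 4: at line 6 remove [wqrmn,pnx,caf] add [zukgf,edcy] -> 13 lines: slt rpg ulcu cgg rdqwd sdf ydzr zukgf edcy gcty xuo bzgad nft
Hunk 5: at line 2 remove [ulcu,cgg] add [azw] -> 12 lines: slt rpg azw rdqwd sdf ydzr zukgf edcy gcty xuo bzgad nft
Hunk 6: at line 6 remove [zukgf] add [cal,mahi,zmri] -> 14 lines: slt rpg azw rdqwd sdf ydzr cal mahi zmri edcy gcty xuo bzgad nft
Hunk 7: at line 12 remove [bzgad] add [txeg,ynyi] -> 15 lines: slt rpg azw rdqwd sdf ydzr cal mahi zmri edcy gcty xuo txeg ynyi nft
Final line 8: mahi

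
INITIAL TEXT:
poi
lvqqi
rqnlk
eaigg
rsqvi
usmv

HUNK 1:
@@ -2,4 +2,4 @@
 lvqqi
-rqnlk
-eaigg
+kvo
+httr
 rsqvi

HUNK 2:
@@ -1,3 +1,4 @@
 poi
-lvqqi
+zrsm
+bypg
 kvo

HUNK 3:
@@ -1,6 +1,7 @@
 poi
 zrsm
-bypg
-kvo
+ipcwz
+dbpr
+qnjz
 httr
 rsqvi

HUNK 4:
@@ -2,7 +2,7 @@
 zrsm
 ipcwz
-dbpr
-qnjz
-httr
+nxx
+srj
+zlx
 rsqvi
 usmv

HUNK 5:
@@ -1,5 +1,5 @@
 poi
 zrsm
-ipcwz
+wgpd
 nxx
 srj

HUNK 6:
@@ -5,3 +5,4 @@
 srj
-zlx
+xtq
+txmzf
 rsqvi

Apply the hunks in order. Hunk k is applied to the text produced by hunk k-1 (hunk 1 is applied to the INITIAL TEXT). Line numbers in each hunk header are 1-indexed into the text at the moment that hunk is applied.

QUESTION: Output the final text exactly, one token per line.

Answer: poi
zrsm
wgpd
nxx
srj
xtq
txmzf
rsqvi
usmv

Derivation:
Hunk 1: at line 2 remove [rqnlk,eaigg] add [kvo,httr] -> 6 lines: poi lvqqi kvo httr rsqvi usmv
Hunk 2: at line 1 remove [lvqqi] add [zrsm,bypg] -> 7 lines: poi zrsm bypg kvo httr rsqvi usmv
Hunk 3: at line 1 remove [bypg,kvo] add [ipcwz,dbpr,qnjz] -> 8 lines: poi zrsm ipcwz dbpr qnjz httr rsqvi usmv
Hunk 4: at line 2 remove [dbpr,qnjz,httr] add [nxx,srj,zlx] -> 8 lines: poi zrsm ipcwz nxx srj zlx rsqvi usmv
Hunk 5: at line 1 remove [ipcwz] add [wgpd] -> 8 lines: poi zrsm wgpd nxx srj zlx rsqvi usmv
Hunk 6: at line 5 remove [zlx] add [xtq,txmzf] -> 9 lines: poi zrsm wgpd nxx srj xtq txmzf rsqvi usmv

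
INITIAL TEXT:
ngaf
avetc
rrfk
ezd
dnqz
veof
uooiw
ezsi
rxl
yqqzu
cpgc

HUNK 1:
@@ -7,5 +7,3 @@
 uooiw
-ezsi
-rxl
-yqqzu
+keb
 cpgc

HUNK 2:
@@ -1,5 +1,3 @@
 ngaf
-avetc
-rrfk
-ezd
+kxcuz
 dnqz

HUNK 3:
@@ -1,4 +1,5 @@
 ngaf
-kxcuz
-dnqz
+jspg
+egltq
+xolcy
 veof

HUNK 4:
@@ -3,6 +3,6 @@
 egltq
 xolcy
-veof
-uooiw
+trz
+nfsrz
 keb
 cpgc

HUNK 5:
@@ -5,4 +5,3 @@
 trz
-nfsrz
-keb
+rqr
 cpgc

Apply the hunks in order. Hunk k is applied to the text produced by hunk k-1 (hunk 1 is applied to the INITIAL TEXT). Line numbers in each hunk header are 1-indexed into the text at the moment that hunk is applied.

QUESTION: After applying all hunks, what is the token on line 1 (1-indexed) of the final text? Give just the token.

Answer: ngaf

Derivation:
Hunk 1: at line 7 remove [ezsi,rxl,yqqzu] add [keb] -> 9 lines: ngaf avetc rrfk ezd dnqz veof uooiw keb cpgc
Hunk 2: at line 1 remove [avetc,rrfk,ezd] add [kxcuz] -> 7 lines: ngaf kxcuz dnqz veof uooiw keb cpgc
Hunk 3: at line 1 remove [kxcuz,dnqz] add [jspg,egltq,xolcy] -> 8 lines: ngaf jspg egltq xolcy veof uooiw keb cpgc
Hunk 4: at line 3 remove [veof,uooiw] add [trz,nfsrz] -> 8 lines: ngaf jspg egltq xolcy trz nfsrz keb cpgc
Hunk 5: at line 5 remove [nfsrz,keb] add [rqr] -> 7 lines: ngaf jspg egltq xolcy trz rqr cpgc
Final line 1: ngaf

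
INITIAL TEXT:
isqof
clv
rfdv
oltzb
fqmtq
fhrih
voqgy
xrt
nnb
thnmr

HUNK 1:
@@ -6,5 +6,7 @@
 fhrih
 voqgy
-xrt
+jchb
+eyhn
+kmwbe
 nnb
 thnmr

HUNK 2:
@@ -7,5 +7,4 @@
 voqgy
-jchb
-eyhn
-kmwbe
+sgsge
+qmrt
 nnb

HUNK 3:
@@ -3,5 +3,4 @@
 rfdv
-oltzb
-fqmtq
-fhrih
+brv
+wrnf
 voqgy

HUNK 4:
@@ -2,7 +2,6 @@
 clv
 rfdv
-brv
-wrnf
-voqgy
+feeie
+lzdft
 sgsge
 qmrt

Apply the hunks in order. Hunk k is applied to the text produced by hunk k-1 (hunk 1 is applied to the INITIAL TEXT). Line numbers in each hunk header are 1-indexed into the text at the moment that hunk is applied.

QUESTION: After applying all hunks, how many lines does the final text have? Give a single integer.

Answer: 9

Derivation:
Hunk 1: at line 6 remove [xrt] add [jchb,eyhn,kmwbe] -> 12 lines: isqof clv rfdv oltzb fqmtq fhrih voqgy jchb eyhn kmwbe nnb thnmr
Hunk 2: at line 7 remove [jchb,eyhn,kmwbe] add [sgsge,qmrt] -> 11 lines: isqof clv rfdv oltzb fqmtq fhrih voqgy sgsge qmrt nnb thnmr
Hunk 3: at line 3 remove [oltzb,fqmtq,fhrih] add [brv,wrnf] -> 10 lines: isqof clv rfdv brv wrnf voqgy sgsge qmrt nnb thnmr
Hunk 4: at line 2 remove [brv,wrnf,voqgy] add [feeie,lzdft] -> 9 lines: isqof clv rfdv feeie lzdft sgsge qmrt nnb thnmr
Final line count: 9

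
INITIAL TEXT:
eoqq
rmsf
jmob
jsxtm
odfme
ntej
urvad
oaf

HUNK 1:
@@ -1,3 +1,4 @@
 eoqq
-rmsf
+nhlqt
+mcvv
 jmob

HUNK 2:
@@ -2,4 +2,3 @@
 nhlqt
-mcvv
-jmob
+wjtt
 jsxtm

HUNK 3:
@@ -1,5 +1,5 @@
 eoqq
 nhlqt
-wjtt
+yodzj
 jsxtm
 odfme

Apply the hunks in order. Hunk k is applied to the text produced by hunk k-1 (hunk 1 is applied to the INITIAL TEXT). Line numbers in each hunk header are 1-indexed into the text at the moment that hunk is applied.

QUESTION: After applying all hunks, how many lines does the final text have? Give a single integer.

Hunk 1: at line 1 remove [rmsf] add [nhlqt,mcvv] -> 9 lines: eoqq nhlqt mcvv jmob jsxtm odfme ntej urvad oaf
Hunk 2: at line 2 remove [mcvv,jmob] add [wjtt] -> 8 lines: eoqq nhlqt wjtt jsxtm odfme ntej urvad oaf
Hunk 3: at line 1 remove [wjtt] add [yodzj] -> 8 lines: eoqq nhlqt yodzj jsxtm odfme ntej urvad oaf
Final line count: 8

Answer: 8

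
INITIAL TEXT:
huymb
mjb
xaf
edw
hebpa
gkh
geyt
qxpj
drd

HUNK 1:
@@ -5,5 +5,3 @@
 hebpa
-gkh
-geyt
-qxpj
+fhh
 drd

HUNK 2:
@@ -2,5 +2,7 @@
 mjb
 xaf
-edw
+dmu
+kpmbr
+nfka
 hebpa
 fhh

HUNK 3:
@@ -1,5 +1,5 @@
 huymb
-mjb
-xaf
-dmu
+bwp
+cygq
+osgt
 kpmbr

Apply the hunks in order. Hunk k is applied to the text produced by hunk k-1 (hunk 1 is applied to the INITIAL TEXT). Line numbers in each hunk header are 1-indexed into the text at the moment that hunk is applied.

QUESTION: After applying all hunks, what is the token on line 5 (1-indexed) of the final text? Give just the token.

Hunk 1: at line 5 remove [gkh,geyt,qxpj] add [fhh] -> 7 lines: huymb mjb xaf edw hebpa fhh drd
Hunk 2: at line 2 remove [edw] add [dmu,kpmbr,nfka] -> 9 lines: huymb mjb xaf dmu kpmbr nfka hebpa fhh drd
Hunk 3: at line 1 remove [mjb,xaf,dmu] add [bwp,cygq,osgt] -> 9 lines: huymb bwp cygq osgt kpmbr nfka hebpa fhh drd
Final line 5: kpmbr

Answer: kpmbr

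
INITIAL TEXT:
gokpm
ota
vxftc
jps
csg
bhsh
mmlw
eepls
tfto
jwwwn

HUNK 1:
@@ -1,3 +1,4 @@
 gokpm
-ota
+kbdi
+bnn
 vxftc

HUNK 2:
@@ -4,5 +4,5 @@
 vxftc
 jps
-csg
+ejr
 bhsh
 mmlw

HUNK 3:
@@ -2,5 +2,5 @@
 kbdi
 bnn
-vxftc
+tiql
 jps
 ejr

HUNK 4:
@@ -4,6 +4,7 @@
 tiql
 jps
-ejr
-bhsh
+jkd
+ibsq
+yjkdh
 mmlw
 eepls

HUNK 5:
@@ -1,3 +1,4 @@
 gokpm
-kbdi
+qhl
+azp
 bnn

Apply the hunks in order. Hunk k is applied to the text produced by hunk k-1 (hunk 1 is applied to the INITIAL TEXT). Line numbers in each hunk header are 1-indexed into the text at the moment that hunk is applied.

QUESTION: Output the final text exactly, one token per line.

Answer: gokpm
qhl
azp
bnn
tiql
jps
jkd
ibsq
yjkdh
mmlw
eepls
tfto
jwwwn

Derivation:
Hunk 1: at line 1 remove [ota] add [kbdi,bnn] -> 11 lines: gokpm kbdi bnn vxftc jps csg bhsh mmlw eepls tfto jwwwn
Hunk 2: at line 4 remove [csg] add [ejr] -> 11 lines: gokpm kbdi bnn vxftc jps ejr bhsh mmlw eepls tfto jwwwn
Hunk 3: at line 2 remove [vxftc] add [tiql] -> 11 lines: gokpm kbdi bnn tiql jps ejr bhsh mmlw eepls tfto jwwwn
Hunk 4: at line 4 remove [ejr,bhsh] add [jkd,ibsq,yjkdh] -> 12 lines: gokpm kbdi bnn tiql jps jkd ibsq yjkdh mmlw eepls tfto jwwwn
Hunk 5: at line 1 remove [kbdi] add [qhl,azp] -> 13 lines: gokpm qhl azp bnn tiql jps jkd ibsq yjkdh mmlw eepls tfto jwwwn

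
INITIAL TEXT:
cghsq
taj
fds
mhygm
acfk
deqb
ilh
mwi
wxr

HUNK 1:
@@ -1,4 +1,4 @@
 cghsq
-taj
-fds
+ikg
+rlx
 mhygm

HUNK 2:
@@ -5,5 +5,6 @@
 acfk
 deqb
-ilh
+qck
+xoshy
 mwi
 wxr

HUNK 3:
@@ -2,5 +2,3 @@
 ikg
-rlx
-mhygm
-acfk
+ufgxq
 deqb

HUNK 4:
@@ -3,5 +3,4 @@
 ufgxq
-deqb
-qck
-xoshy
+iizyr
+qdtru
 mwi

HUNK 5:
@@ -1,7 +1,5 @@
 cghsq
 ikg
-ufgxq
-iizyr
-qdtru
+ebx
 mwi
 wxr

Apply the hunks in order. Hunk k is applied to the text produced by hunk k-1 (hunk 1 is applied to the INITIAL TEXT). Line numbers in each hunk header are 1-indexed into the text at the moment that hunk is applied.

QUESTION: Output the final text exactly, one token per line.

Hunk 1: at line 1 remove [taj,fds] add [ikg,rlx] -> 9 lines: cghsq ikg rlx mhygm acfk deqb ilh mwi wxr
Hunk 2: at line 5 remove [ilh] add [qck,xoshy] -> 10 lines: cghsq ikg rlx mhygm acfk deqb qck xoshy mwi wxr
Hunk 3: at line 2 remove [rlx,mhygm,acfk] add [ufgxq] -> 8 lines: cghsq ikg ufgxq deqb qck xoshy mwi wxr
Hunk 4: at line 3 remove [deqb,qck,xoshy] add [iizyr,qdtru] -> 7 lines: cghsq ikg ufgxq iizyr qdtru mwi wxr
Hunk 5: at line 1 remove [ufgxq,iizyr,qdtru] add [ebx] -> 5 lines: cghsq ikg ebx mwi wxr

Answer: cghsq
ikg
ebx
mwi
wxr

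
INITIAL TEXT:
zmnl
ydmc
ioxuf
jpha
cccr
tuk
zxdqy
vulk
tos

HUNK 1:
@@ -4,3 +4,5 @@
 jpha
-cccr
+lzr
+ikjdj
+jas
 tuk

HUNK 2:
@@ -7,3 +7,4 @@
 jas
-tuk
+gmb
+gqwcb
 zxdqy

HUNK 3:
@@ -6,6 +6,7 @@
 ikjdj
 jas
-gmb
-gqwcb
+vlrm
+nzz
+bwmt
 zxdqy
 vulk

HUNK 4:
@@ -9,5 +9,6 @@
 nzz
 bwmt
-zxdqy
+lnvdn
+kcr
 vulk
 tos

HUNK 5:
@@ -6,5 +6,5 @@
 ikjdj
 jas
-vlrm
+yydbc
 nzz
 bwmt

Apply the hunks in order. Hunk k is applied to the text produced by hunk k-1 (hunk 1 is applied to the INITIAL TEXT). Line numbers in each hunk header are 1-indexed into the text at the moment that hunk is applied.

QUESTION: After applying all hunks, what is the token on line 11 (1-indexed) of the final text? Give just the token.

Hunk 1: at line 4 remove [cccr] add [lzr,ikjdj,jas] -> 11 lines: zmnl ydmc ioxuf jpha lzr ikjdj jas tuk zxdqy vulk tos
Hunk 2: at line 7 remove [tuk] add [gmb,gqwcb] -> 12 lines: zmnl ydmc ioxuf jpha lzr ikjdj jas gmb gqwcb zxdqy vulk tos
Hunk 3: at line 6 remove [gmb,gqwcb] add [vlrm,nzz,bwmt] -> 13 lines: zmnl ydmc ioxuf jpha lzr ikjdj jas vlrm nzz bwmt zxdqy vulk tos
Hunk 4: at line 9 remove [zxdqy] add [lnvdn,kcr] -> 14 lines: zmnl ydmc ioxuf jpha lzr ikjdj jas vlrm nzz bwmt lnvdn kcr vulk tos
Hunk 5: at line 6 remove [vlrm] add [yydbc] -> 14 lines: zmnl ydmc ioxuf jpha lzr ikjdj jas yydbc nzz bwmt lnvdn kcr vulk tos
Final line 11: lnvdn

Answer: lnvdn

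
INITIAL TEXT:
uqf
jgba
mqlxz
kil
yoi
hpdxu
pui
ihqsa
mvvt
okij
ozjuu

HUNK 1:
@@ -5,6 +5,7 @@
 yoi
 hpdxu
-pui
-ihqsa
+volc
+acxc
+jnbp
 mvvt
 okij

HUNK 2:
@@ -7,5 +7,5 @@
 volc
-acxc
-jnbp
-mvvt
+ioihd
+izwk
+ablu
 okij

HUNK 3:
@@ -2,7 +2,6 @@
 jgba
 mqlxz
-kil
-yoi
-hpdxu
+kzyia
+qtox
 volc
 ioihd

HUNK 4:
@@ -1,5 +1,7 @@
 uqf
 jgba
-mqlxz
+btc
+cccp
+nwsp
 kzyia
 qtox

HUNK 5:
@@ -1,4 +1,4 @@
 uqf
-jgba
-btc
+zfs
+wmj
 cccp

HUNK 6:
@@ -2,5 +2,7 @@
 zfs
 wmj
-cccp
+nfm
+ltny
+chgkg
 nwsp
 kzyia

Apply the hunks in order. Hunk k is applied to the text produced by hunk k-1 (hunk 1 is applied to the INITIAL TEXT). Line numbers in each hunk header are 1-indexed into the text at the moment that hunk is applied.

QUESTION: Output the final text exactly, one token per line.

Hunk 1: at line 5 remove [pui,ihqsa] add [volc,acxc,jnbp] -> 12 lines: uqf jgba mqlxz kil yoi hpdxu volc acxc jnbp mvvt okij ozjuu
Hunk 2: at line 7 remove [acxc,jnbp,mvvt] add [ioihd,izwk,ablu] -> 12 lines: uqf jgba mqlxz kil yoi hpdxu volc ioihd izwk ablu okij ozjuu
Hunk 3: at line 2 remove [kil,yoi,hpdxu] add [kzyia,qtox] -> 11 lines: uqf jgba mqlxz kzyia qtox volc ioihd izwk ablu okij ozjuu
Hunk 4: at line 1 remove [mqlxz] add [btc,cccp,nwsp] -> 13 lines: uqf jgba btc cccp nwsp kzyia qtox volc ioihd izwk ablu okij ozjuu
Hunk 5: at line 1 remove [jgba,btc] add [zfs,wmj] -> 13 lines: uqf zfs wmj cccp nwsp kzyia qtox volc ioihd izwk ablu okij ozjuu
Hunk 6: at line 2 remove [cccp] add [nfm,ltny,chgkg] -> 15 lines: uqf zfs wmj nfm ltny chgkg nwsp kzyia qtox volc ioihd izwk ablu okij ozjuu

Answer: uqf
zfs
wmj
nfm
ltny
chgkg
nwsp
kzyia
qtox
volc
ioihd
izwk
ablu
okij
ozjuu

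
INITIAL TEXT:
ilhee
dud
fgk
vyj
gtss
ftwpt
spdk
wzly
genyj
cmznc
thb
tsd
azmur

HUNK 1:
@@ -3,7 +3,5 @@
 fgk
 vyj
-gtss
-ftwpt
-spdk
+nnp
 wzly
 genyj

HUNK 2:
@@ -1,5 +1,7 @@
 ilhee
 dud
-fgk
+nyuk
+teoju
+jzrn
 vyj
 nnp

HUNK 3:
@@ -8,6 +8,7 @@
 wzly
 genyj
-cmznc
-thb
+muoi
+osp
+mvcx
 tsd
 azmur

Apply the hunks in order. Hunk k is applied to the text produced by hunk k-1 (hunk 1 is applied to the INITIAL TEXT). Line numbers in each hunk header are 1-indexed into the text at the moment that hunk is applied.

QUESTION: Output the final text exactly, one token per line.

Hunk 1: at line 3 remove [gtss,ftwpt,spdk] add [nnp] -> 11 lines: ilhee dud fgk vyj nnp wzly genyj cmznc thb tsd azmur
Hunk 2: at line 1 remove [fgk] add [nyuk,teoju,jzrn] -> 13 lines: ilhee dud nyuk teoju jzrn vyj nnp wzly genyj cmznc thb tsd azmur
Hunk 3: at line 8 remove [cmznc,thb] add [muoi,osp,mvcx] -> 14 lines: ilhee dud nyuk teoju jzrn vyj nnp wzly genyj muoi osp mvcx tsd azmur

Answer: ilhee
dud
nyuk
teoju
jzrn
vyj
nnp
wzly
genyj
muoi
osp
mvcx
tsd
azmur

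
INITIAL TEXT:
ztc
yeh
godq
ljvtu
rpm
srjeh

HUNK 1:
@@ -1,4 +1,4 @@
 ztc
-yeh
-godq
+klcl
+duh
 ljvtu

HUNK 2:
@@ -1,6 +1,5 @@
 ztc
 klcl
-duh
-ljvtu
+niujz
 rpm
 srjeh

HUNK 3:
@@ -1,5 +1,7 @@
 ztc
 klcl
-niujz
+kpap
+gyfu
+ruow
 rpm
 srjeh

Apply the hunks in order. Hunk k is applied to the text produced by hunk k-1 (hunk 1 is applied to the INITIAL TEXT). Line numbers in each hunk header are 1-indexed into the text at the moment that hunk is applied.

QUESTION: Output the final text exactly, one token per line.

Answer: ztc
klcl
kpap
gyfu
ruow
rpm
srjeh

Derivation:
Hunk 1: at line 1 remove [yeh,godq] add [klcl,duh] -> 6 lines: ztc klcl duh ljvtu rpm srjeh
Hunk 2: at line 1 remove [duh,ljvtu] add [niujz] -> 5 lines: ztc klcl niujz rpm srjeh
Hunk 3: at line 1 remove [niujz] add [kpap,gyfu,ruow] -> 7 lines: ztc klcl kpap gyfu ruow rpm srjeh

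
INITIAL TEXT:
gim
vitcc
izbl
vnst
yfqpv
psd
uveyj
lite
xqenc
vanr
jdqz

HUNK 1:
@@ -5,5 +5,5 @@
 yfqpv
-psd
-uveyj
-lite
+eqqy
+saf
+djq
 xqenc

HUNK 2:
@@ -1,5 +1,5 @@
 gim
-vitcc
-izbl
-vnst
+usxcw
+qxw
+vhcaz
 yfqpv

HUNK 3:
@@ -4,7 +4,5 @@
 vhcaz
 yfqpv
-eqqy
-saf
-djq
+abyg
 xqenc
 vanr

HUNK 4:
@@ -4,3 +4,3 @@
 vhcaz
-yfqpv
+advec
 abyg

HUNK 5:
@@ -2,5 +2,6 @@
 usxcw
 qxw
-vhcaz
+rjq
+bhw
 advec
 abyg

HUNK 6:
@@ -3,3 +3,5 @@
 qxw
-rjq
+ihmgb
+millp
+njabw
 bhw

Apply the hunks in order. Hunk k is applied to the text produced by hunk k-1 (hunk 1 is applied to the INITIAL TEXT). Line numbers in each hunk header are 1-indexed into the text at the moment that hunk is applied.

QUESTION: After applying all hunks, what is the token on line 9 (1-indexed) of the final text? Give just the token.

Answer: abyg

Derivation:
Hunk 1: at line 5 remove [psd,uveyj,lite] add [eqqy,saf,djq] -> 11 lines: gim vitcc izbl vnst yfqpv eqqy saf djq xqenc vanr jdqz
Hunk 2: at line 1 remove [vitcc,izbl,vnst] add [usxcw,qxw,vhcaz] -> 11 lines: gim usxcw qxw vhcaz yfqpv eqqy saf djq xqenc vanr jdqz
Hunk 3: at line 4 remove [eqqy,saf,djq] add [abyg] -> 9 lines: gim usxcw qxw vhcaz yfqpv abyg xqenc vanr jdqz
Hunk 4: at line 4 remove [yfqpv] add [advec] -> 9 lines: gim usxcw qxw vhcaz advec abyg xqenc vanr jdqz
Hunk 5: at line 2 remove [vhcaz] add [rjq,bhw] -> 10 lines: gim usxcw qxw rjq bhw advec abyg xqenc vanr jdqz
Hunk 6: at line 3 remove [rjq] add [ihmgb,millp,njabw] -> 12 lines: gim usxcw qxw ihmgb millp njabw bhw advec abyg xqenc vanr jdqz
Final line 9: abyg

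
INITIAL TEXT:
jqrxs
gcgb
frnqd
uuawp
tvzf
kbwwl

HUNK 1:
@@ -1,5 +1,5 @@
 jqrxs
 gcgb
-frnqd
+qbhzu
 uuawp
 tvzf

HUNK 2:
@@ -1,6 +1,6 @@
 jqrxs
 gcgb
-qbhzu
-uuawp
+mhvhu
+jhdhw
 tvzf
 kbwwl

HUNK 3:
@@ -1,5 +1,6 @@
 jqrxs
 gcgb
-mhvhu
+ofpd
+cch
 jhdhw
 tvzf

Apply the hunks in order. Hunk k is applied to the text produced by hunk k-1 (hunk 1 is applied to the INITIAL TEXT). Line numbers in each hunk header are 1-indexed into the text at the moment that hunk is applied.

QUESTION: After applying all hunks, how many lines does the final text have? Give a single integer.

Hunk 1: at line 1 remove [frnqd] add [qbhzu] -> 6 lines: jqrxs gcgb qbhzu uuawp tvzf kbwwl
Hunk 2: at line 1 remove [qbhzu,uuawp] add [mhvhu,jhdhw] -> 6 lines: jqrxs gcgb mhvhu jhdhw tvzf kbwwl
Hunk 3: at line 1 remove [mhvhu] add [ofpd,cch] -> 7 lines: jqrxs gcgb ofpd cch jhdhw tvzf kbwwl
Final line count: 7

Answer: 7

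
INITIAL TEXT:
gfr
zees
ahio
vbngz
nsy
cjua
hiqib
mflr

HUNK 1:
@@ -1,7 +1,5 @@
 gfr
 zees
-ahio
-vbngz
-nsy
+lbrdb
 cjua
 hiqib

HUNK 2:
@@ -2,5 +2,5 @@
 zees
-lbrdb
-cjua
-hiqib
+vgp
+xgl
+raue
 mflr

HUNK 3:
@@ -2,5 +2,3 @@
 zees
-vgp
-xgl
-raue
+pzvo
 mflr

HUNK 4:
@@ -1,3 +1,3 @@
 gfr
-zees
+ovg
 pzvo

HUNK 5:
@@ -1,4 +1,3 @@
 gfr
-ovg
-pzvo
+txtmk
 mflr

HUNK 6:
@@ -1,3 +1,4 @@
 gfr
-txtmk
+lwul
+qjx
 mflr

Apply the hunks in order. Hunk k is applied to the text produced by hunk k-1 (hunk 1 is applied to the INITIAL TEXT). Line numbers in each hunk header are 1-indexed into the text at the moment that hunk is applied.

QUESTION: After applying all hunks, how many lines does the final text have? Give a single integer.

Hunk 1: at line 1 remove [ahio,vbngz,nsy] add [lbrdb] -> 6 lines: gfr zees lbrdb cjua hiqib mflr
Hunk 2: at line 2 remove [lbrdb,cjua,hiqib] add [vgp,xgl,raue] -> 6 lines: gfr zees vgp xgl raue mflr
Hunk 3: at line 2 remove [vgp,xgl,raue] add [pzvo] -> 4 lines: gfr zees pzvo mflr
Hunk 4: at line 1 remove [zees] add [ovg] -> 4 lines: gfr ovg pzvo mflr
Hunk 5: at line 1 remove [ovg,pzvo] add [txtmk] -> 3 lines: gfr txtmk mflr
Hunk 6: at line 1 remove [txtmk] add [lwul,qjx] -> 4 lines: gfr lwul qjx mflr
Final line count: 4

Answer: 4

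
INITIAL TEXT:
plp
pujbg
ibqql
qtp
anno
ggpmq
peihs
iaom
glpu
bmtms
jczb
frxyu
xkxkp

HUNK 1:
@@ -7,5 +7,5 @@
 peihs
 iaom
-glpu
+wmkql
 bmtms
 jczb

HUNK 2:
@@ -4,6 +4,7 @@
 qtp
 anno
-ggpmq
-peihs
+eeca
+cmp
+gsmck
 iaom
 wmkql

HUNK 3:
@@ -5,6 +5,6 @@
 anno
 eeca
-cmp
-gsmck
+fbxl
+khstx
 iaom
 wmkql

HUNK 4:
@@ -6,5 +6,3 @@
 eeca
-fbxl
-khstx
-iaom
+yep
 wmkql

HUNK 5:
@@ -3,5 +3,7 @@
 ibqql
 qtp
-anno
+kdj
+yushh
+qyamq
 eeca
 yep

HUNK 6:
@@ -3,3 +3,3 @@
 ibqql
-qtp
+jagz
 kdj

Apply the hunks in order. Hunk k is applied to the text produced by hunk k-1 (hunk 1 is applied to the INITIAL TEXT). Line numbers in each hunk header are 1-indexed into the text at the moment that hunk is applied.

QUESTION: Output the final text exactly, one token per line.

Hunk 1: at line 7 remove [glpu] add [wmkql] -> 13 lines: plp pujbg ibqql qtp anno ggpmq peihs iaom wmkql bmtms jczb frxyu xkxkp
Hunk 2: at line 4 remove [ggpmq,peihs] add [eeca,cmp,gsmck] -> 14 lines: plp pujbg ibqql qtp anno eeca cmp gsmck iaom wmkql bmtms jczb frxyu xkxkp
Hunk 3: at line 5 remove [cmp,gsmck] add [fbxl,khstx] -> 14 lines: plp pujbg ibqql qtp anno eeca fbxl khstx iaom wmkql bmtms jczb frxyu xkxkp
Hunk 4: at line 6 remove [fbxl,khstx,iaom] add [yep] -> 12 lines: plp pujbg ibqql qtp anno eeca yep wmkql bmtms jczb frxyu xkxkp
Hunk 5: at line 3 remove [anno] add [kdj,yushh,qyamq] -> 14 lines: plp pujbg ibqql qtp kdj yushh qyamq eeca yep wmkql bmtms jczb frxyu xkxkp
Hunk 6: at line 3 remove [qtp] add [jagz] -> 14 lines: plp pujbg ibqql jagz kdj yushh qyamq eeca yep wmkql bmtms jczb frxyu xkxkp

Answer: plp
pujbg
ibqql
jagz
kdj
yushh
qyamq
eeca
yep
wmkql
bmtms
jczb
frxyu
xkxkp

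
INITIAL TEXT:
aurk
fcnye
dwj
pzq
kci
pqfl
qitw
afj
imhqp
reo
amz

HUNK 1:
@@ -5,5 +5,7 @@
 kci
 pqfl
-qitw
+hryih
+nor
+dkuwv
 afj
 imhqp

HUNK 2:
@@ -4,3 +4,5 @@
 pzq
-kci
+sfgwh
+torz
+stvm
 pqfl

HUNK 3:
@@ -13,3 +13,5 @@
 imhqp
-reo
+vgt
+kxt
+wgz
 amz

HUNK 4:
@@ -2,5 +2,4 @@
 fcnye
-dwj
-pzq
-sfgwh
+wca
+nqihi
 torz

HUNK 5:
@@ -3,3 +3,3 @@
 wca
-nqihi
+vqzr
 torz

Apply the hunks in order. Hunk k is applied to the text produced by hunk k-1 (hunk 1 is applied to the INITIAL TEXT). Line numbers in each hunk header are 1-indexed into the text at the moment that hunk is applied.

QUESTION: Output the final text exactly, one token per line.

Answer: aurk
fcnye
wca
vqzr
torz
stvm
pqfl
hryih
nor
dkuwv
afj
imhqp
vgt
kxt
wgz
amz

Derivation:
Hunk 1: at line 5 remove [qitw] add [hryih,nor,dkuwv] -> 13 lines: aurk fcnye dwj pzq kci pqfl hryih nor dkuwv afj imhqp reo amz
Hunk 2: at line 4 remove [kci] add [sfgwh,torz,stvm] -> 15 lines: aurk fcnye dwj pzq sfgwh torz stvm pqfl hryih nor dkuwv afj imhqp reo amz
Hunk 3: at line 13 remove [reo] add [vgt,kxt,wgz] -> 17 lines: aurk fcnye dwj pzq sfgwh torz stvm pqfl hryih nor dkuwv afj imhqp vgt kxt wgz amz
Hunk 4: at line 2 remove [dwj,pzq,sfgwh] add [wca,nqihi] -> 16 lines: aurk fcnye wca nqihi torz stvm pqfl hryih nor dkuwv afj imhqp vgt kxt wgz amz
Hunk 5: at line 3 remove [nqihi] add [vqzr] -> 16 lines: aurk fcnye wca vqzr torz stvm pqfl hryih nor dkuwv afj imhqp vgt kxt wgz amz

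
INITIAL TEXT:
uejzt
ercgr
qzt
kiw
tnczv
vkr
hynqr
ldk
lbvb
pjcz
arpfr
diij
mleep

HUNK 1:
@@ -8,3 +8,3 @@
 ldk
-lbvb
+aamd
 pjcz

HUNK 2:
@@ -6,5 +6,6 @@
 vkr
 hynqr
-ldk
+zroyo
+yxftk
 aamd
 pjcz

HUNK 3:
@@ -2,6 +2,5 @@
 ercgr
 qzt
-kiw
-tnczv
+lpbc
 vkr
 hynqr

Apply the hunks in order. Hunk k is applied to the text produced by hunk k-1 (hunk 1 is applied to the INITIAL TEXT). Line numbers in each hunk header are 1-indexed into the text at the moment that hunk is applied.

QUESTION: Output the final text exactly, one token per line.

Hunk 1: at line 8 remove [lbvb] add [aamd] -> 13 lines: uejzt ercgr qzt kiw tnczv vkr hynqr ldk aamd pjcz arpfr diij mleep
Hunk 2: at line 6 remove [ldk] add [zroyo,yxftk] -> 14 lines: uejzt ercgr qzt kiw tnczv vkr hynqr zroyo yxftk aamd pjcz arpfr diij mleep
Hunk 3: at line 2 remove [kiw,tnczv] add [lpbc] -> 13 lines: uejzt ercgr qzt lpbc vkr hynqr zroyo yxftk aamd pjcz arpfr diij mleep

Answer: uejzt
ercgr
qzt
lpbc
vkr
hynqr
zroyo
yxftk
aamd
pjcz
arpfr
diij
mleep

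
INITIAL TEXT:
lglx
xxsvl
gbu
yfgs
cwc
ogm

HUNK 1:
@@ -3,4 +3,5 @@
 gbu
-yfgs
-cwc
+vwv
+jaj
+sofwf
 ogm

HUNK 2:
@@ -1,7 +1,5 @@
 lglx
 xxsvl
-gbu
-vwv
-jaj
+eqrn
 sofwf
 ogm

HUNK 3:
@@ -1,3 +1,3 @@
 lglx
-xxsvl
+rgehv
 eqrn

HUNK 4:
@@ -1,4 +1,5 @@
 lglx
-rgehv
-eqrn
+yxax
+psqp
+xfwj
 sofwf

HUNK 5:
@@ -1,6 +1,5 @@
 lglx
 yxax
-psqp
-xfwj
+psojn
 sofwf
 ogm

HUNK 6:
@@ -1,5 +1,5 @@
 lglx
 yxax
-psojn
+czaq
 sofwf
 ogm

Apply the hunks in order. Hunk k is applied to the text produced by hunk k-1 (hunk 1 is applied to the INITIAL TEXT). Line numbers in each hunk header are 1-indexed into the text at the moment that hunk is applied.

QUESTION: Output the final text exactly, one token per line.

Answer: lglx
yxax
czaq
sofwf
ogm

Derivation:
Hunk 1: at line 3 remove [yfgs,cwc] add [vwv,jaj,sofwf] -> 7 lines: lglx xxsvl gbu vwv jaj sofwf ogm
Hunk 2: at line 1 remove [gbu,vwv,jaj] add [eqrn] -> 5 lines: lglx xxsvl eqrn sofwf ogm
Hunk 3: at line 1 remove [xxsvl] add [rgehv] -> 5 lines: lglx rgehv eqrn sofwf ogm
Hunk 4: at line 1 remove [rgehv,eqrn] add [yxax,psqp,xfwj] -> 6 lines: lglx yxax psqp xfwj sofwf ogm
Hunk 5: at line 1 remove [psqp,xfwj] add [psojn] -> 5 lines: lglx yxax psojn sofwf ogm
Hunk 6: at line 1 remove [psojn] add [czaq] -> 5 lines: lglx yxax czaq sofwf ogm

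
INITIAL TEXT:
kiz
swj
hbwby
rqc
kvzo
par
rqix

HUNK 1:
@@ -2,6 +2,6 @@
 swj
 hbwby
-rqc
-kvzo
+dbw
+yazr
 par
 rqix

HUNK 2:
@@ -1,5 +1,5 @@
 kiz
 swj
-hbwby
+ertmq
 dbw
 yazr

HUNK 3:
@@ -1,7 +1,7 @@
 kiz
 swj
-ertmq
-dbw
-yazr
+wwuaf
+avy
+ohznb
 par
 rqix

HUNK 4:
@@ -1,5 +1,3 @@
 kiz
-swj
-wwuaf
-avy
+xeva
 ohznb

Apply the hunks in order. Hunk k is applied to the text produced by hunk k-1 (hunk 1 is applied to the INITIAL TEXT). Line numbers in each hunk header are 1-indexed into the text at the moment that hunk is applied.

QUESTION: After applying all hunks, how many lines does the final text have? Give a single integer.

Hunk 1: at line 2 remove [rqc,kvzo] add [dbw,yazr] -> 7 lines: kiz swj hbwby dbw yazr par rqix
Hunk 2: at line 1 remove [hbwby] add [ertmq] -> 7 lines: kiz swj ertmq dbw yazr par rqix
Hunk 3: at line 1 remove [ertmq,dbw,yazr] add [wwuaf,avy,ohznb] -> 7 lines: kiz swj wwuaf avy ohznb par rqix
Hunk 4: at line 1 remove [swj,wwuaf,avy] add [xeva] -> 5 lines: kiz xeva ohznb par rqix
Final line count: 5

Answer: 5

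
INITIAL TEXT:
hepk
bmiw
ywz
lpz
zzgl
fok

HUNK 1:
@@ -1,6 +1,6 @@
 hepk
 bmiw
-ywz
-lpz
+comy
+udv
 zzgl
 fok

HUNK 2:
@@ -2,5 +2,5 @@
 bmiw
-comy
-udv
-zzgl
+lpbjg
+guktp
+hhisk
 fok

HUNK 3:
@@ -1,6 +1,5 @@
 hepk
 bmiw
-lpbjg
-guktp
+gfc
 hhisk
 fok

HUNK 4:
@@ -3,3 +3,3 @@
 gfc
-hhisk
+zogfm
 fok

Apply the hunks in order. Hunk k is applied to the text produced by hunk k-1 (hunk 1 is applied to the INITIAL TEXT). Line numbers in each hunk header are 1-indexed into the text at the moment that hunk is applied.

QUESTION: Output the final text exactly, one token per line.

Hunk 1: at line 1 remove [ywz,lpz] add [comy,udv] -> 6 lines: hepk bmiw comy udv zzgl fok
Hunk 2: at line 2 remove [comy,udv,zzgl] add [lpbjg,guktp,hhisk] -> 6 lines: hepk bmiw lpbjg guktp hhisk fok
Hunk 3: at line 1 remove [lpbjg,guktp] add [gfc] -> 5 lines: hepk bmiw gfc hhisk fok
Hunk 4: at line 3 remove [hhisk] add [zogfm] -> 5 lines: hepk bmiw gfc zogfm fok

Answer: hepk
bmiw
gfc
zogfm
fok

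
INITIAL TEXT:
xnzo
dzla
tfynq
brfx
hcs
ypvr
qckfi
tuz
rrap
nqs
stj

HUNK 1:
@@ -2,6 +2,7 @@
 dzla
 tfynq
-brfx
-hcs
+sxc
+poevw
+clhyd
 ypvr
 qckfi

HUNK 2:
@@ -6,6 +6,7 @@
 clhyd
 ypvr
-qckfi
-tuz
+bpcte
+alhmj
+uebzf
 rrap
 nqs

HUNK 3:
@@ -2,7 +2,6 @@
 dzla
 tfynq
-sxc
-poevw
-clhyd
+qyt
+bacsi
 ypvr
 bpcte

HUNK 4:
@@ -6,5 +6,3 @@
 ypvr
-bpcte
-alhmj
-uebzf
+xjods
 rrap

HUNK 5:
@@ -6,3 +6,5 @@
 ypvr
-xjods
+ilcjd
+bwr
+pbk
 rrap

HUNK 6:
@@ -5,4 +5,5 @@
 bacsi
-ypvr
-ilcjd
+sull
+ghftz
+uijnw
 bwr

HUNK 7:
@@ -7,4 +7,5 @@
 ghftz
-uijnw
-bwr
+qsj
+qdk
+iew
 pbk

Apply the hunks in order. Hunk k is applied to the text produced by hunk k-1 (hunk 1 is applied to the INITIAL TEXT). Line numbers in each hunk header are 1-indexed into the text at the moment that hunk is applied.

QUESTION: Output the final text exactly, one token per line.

Hunk 1: at line 2 remove [brfx,hcs] add [sxc,poevw,clhyd] -> 12 lines: xnzo dzla tfynq sxc poevw clhyd ypvr qckfi tuz rrap nqs stj
Hunk 2: at line 6 remove [qckfi,tuz] add [bpcte,alhmj,uebzf] -> 13 lines: xnzo dzla tfynq sxc poevw clhyd ypvr bpcte alhmj uebzf rrap nqs stj
Hunk 3: at line 2 remove [sxc,poevw,clhyd] add [qyt,bacsi] -> 12 lines: xnzo dzla tfynq qyt bacsi ypvr bpcte alhmj uebzf rrap nqs stj
Hunk 4: at line 6 remove [bpcte,alhmj,uebzf] add [xjods] -> 10 lines: xnzo dzla tfynq qyt bacsi ypvr xjods rrap nqs stj
Hunk 5: at line 6 remove [xjods] add [ilcjd,bwr,pbk] -> 12 lines: xnzo dzla tfynq qyt bacsi ypvr ilcjd bwr pbk rrap nqs stj
Hunk 6: at line 5 remove [ypvr,ilcjd] add [sull,ghftz,uijnw] -> 13 lines: xnzo dzla tfynq qyt bacsi sull ghftz uijnw bwr pbk rrap nqs stj
Hunk 7: at line 7 remove [uijnw,bwr] add [qsj,qdk,iew] -> 14 lines: xnzo dzla tfynq qyt bacsi sull ghftz qsj qdk iew pbk rrap nqs stj

Answer: xnzo
dzla
tfynq
qyt
bacsi
sull
ghftz
qsj
qdk
iew
pbk
rrap
nqs
stj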